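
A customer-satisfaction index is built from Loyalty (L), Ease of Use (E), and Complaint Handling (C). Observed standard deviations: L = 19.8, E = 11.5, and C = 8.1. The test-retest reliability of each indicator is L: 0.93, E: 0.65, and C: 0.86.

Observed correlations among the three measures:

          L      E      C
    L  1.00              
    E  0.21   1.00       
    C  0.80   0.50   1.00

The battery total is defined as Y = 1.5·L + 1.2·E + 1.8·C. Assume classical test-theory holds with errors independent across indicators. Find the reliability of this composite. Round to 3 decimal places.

0.933

Var(Y) = 1.5²·19.8² + 1.2²·11.5² + 1.8²·8.1² + 2·[1.8·19.8·11.5·0.21 + 2.7·19.8·8.1·0.80 + 2.16·11.5·8.1·0.50] = 1285.11 + 1066.19 = 2351.29.
Under uncorrelated errors the observed covariances equal the true-score covariances, so only the own-variance terms attenuate.
True-score variance = [1.5²·19.8²·0.93 + 1.2²·11.5²·0.65 + 1.8²·8.1²·0.86] + 1066.19 = 1126.95 + 1066.19 = 2193.13.
Reliability = 2193.13 / 2351.29 = 0.933.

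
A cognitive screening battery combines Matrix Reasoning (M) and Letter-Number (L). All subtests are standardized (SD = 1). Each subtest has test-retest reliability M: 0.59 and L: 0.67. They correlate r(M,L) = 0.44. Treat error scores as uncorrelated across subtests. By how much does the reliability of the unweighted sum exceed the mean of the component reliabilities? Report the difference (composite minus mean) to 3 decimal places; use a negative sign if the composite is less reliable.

Var(sum) = 2 + 0.88 = 2.88; true-score variance = 1.26 + 0.88 = 2.14; composite reliability = 0.7431.
Mean component reliability = 0.6300.
Difference = 0.7431 − 0.6300 = 0.113.

0.113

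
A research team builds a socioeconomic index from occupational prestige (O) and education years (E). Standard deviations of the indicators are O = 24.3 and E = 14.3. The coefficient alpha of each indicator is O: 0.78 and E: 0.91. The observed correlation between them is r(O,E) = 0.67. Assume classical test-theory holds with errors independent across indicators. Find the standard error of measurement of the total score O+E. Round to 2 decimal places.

Var(total) = 794.98 + 465.637 = 1260.62.
True-score variance = 646.668 + 465.637 = 1112.3, so reliability = 0.8823.
Error variance = 1260.62 − 1112.3 = 148.312; SEM = √148.312 = 12.18.

12.18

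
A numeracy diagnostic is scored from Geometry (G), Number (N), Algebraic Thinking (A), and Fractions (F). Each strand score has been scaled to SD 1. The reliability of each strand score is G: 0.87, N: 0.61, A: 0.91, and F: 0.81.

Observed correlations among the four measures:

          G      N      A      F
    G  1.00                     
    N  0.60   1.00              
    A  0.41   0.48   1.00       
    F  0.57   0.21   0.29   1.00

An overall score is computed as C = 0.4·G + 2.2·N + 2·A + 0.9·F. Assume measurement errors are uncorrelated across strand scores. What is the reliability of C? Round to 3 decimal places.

0.866

Var(C) = 0.4² + 2.2² + 2² + 0.9² + 2·[0.88·0.60 + 0.8·0.41 + 0.36·0.57 + 4.4·0.48 + 1.98·0.21 + 1.8·0.29] = 9.81 + 8.222 = 18.032.
With uncorrelated errors the cross-covariances are all true-score covariance, so they carry over unchanged; only the diagonal terms shrink to ρᵢσᵢ².
True-score variance = [0.4²·0.87 + 2.2²·0.61 + 2²·0.91 + 0.9²·0.81] + 8.222 = 7.3877 + 8.222 = 15.6097.
Reliability = 15.6097 / 18.032 = 0.866.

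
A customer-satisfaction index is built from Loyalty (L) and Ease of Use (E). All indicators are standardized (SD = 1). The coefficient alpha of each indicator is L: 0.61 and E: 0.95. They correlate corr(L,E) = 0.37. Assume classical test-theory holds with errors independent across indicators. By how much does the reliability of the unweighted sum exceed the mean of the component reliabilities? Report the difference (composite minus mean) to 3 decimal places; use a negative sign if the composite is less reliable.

0.059

Var(sum) = 2 + 0.74 = 2.74; true-score variance = 1.56 + 0.74 = 2.3; composite reliability = 0.8394.
Mean component reliability = 0.7800.
Difference = 0.8394 − 0.7800 = 0.059.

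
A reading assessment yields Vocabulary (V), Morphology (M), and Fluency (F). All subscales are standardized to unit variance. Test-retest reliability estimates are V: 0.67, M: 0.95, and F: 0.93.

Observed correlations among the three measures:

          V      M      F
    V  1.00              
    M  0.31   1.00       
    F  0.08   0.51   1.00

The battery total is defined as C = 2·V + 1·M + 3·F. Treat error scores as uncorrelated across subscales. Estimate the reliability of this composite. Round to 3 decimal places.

Var(C) = 2² + 1 + 3² + 2·[2·0.31 + 6·0.08 + 3·0.51] = 14 + 5.26 = 19.26.
With uncorrelated errors the cross-covariances are all true-score covariance, so they carry over unchanged; only the diagonal terms shrink to ρᵢσᵢ².
True-score variance = [2²·0.67 + 0.95 + 3²·0.93] + 5.26 = 12 + 5.26 = 17.26.
Reliability = 17.26 / 19.26 = 0.896.

0.896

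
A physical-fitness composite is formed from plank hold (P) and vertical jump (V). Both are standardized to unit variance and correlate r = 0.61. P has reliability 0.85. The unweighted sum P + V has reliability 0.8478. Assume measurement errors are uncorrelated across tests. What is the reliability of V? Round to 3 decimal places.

Var(P+V) = 2 + 2·0.61 = 3.220.
True-score variance = ρ_P + ρ_V + 2·0.61, so 0.8478 = (0.85 + ρ_V + 1.22) / 3.220.
ρ_V = 0.8478·3.220 − 0.85 − 1.22 = 0.660.

0.660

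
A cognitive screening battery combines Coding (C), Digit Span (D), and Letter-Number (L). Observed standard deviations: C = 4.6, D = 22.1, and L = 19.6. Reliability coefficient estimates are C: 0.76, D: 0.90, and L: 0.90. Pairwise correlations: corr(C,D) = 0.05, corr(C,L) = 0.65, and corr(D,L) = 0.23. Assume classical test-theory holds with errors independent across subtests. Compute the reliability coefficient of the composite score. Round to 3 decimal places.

0.924

Var(C+D+L) = 4.6² + 22.1² + 19.6² + 2·[4.6·22.1·0.05 + 4.6·19.6·0.65 + 22.1·19.6·0.23] = 893.73 + 326.628 = 1220.36.
With uncorrelated errors the cross-covariances are all true-score covariance, so they carry over unchanged; only the diagonal terms shrink to ρᵢσᵢ².
True-score variance = [4.6²·0.76 + 22.1²·0.90 + 19.6²·0.90] + 326.628 = 801.395 + 326.628 = 1128.02.
Reliability = 1128.02 / 1220.36 = 0.924.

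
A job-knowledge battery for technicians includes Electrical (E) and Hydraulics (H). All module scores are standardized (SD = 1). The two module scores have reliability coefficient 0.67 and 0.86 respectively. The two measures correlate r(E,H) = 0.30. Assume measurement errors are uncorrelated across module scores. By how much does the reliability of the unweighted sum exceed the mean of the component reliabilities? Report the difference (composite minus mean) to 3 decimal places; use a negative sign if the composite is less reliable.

0.054

Var(sum) = 2 + 0.6 = 2.6; true-score variance = 1.53 + 0.6 = 2.13; composite reliability = 0.8192.
Mean component reliability = 0.7650.
Difference = 0.8192 − 0.7650 = 0.054.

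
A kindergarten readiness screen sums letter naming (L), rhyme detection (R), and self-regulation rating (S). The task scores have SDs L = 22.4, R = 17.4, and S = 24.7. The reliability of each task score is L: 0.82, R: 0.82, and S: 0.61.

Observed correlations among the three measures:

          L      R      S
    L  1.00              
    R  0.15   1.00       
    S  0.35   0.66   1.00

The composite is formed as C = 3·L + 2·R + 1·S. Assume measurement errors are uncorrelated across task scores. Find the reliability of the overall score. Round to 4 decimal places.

Var(C) = 3²·22.4² + 2²·17.4² + 24.7² + 2·[6·22.4·17.4·0.15 + 3·22.4·24.7·0.35 + 2·17.4·24.7·0.66] = 6336.97 + 2998.08 = 9335.05.
Because errors are independent across components, Cov(Tᵢ,Tⱼ) = Cov(Xᵢ,Xⱼ); the off-diagonal part of the true-score variance is the same as above.
True-score variance = [3²·22.4²·0.82 + 2²·17.4²·0.82 + 24.7²·0.61] + 2998.08 = 5068.2 + 2998.08 = 8066.27.
Reliability = 8066.27 / 9335.05 = 0.8641.

0.8641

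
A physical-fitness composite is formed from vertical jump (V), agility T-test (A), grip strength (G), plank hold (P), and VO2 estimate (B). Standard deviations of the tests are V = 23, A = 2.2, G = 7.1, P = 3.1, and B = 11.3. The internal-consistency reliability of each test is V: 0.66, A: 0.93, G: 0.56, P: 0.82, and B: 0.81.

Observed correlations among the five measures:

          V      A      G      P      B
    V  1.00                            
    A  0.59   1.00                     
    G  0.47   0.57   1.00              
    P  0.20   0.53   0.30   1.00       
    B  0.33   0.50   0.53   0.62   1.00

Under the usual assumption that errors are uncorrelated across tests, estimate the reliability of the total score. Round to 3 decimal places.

0.828

Var(V+A+G+P+B) = 23² + 2.2² + 7.1² + 3.1² + 11.3² + 2·[23·2.2·0.59 + 23·7.1·0.47 + 23·3.1·0.20 + 23·11.3·0.33 + 2.2·7.1·0.57 + 2.2·3.1·0.53 + 2.2·11.3·0.50 + 7.1·3.1·0.30 + 7.1·11.3·0.53 + 3.1·11.3·0.62] = 721.55 + 604.847 = 1326.4.
Under uncorrelated errors the observed covariances equal the true-score covariances, so only the own-variance terms attenuate.
True-score variance = [23²·0.66 + 2.2²·0.93 + 7.1²·0.56 + 3.1²·0.82 + 11.3²·0.81] + 604.847 = 493.18 + 604.847 = 1098.03.
Reliability = 1098.03 / 1326.4 = 0.828.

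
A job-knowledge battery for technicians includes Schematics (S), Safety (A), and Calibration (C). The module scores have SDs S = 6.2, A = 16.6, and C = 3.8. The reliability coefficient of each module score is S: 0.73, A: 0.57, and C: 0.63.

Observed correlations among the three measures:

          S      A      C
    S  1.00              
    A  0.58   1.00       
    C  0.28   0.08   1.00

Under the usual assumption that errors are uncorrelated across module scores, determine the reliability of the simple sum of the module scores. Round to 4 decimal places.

0.7151

Var(S+A+C) = 6.2² + 16.6² + 3.8² + 2·[6.2·16.6·0.58 + 6.2·3.8·0.28 + 16.6·3.8·0.08] = 328.44 + 142.674 = 471.114.
Because errors are independent across components, Cov(Tᵢ,Tⱼ) = Cov(Xᵢ,Xⱼ); the off-diagonal part of the true-score variance is the same as above.
True-score variance = [6.2²·0.73 + 16.6²·0.57 + 3.8²·0.63] + 142.674 = 194.228 + 142.674 = 336.901.
Reliability = 336.901 / 471.114 = 0.7151.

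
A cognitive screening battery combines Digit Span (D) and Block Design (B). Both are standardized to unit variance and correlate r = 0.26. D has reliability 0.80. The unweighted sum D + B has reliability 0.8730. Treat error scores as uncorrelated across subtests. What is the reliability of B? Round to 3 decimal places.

0.880

Var(D+B) = 2 + 2·0.26 = 2.520.
True-score variance = ρ_D + ρ_B + 2·0.26, so 0.8730 = (0.80 + ρ_B + 0.52) / 2.520.
ρ_B = 0.8730·2.520 − 0.80 − 0.52 = 0.880.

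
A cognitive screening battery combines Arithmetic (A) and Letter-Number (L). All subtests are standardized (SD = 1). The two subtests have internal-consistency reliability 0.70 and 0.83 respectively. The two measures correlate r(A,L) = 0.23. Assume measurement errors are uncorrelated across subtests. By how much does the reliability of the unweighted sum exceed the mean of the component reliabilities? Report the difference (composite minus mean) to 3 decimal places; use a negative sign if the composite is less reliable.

Var(sum) = 2 + 0.46 = 2.46; true-score variance = 1.53 + 0.46 = 1.99; composite reliability = 0.8089.
Mean component reliability = 0.7650.
Difference = 0.8089 − 0.7650 = 0.044.

0.044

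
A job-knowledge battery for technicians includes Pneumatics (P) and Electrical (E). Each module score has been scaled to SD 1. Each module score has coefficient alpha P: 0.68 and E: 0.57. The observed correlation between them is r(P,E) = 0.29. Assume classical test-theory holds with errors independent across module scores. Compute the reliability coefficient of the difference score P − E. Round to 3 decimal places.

Var(P−E) = 1 + 1 − 2·0.29 = 2 − 0.58 = 1.42.
Under uncorrelated errors the observed covariances equal the true-score covariances, so only the own-variance terms attenuate.
True-score variance = [0.68 + 0.57] − 0.58 = 1.25 − 0.58 = 0.67.
Reliability = 0.67 / 1.42 = 0.472.

0.472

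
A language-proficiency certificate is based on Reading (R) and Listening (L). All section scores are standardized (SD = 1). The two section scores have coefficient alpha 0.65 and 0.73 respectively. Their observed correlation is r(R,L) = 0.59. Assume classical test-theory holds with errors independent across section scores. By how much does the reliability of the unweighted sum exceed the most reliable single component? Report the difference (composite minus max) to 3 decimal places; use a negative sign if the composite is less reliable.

Var(sum) = 2 + 1.18 = 3.18; true-score variance = 1.38 + 1.18 = 2.56; composite reliability = 0.8050.
Max component reliability = 0.7300.
Difference = 0.8050 − 0.7300 = 0.075.

0.075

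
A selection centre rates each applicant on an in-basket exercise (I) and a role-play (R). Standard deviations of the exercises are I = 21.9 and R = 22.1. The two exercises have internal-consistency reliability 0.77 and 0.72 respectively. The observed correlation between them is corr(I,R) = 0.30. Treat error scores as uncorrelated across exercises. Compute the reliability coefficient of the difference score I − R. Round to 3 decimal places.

0.635

Var(I−R) = 21.9² + 22.1² − 2·21.9·22.1·0.30 = 968.02 − 290.394 = 677.626.
Because errors are independent across components, Cov(Tᵢ,Tⱼ) = Cov(Xᵢ,Xⱼ); the off-diagonal part of the true-score variance is the same as above.
True-score variance = [21.9²·0.77 + 22.1²·0.72] − 290.394 = 720.955 − 290.394 = 430.561.
Reliability = 430.561 / 677.626 = 0.635.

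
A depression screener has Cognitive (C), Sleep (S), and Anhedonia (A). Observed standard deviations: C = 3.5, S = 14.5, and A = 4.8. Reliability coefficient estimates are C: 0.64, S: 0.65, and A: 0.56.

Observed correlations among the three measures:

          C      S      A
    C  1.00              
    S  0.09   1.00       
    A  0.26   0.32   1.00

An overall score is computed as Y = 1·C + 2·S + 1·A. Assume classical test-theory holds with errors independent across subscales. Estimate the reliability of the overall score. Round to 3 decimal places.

0.689

Var(Y) = 3.5² + 2²·14.5² + 4.8² + 2·[2·3.5·14.5·0.09 + 3.5·4.8·0.26 + 2·14.5·4.8·0.32] = 876.29 + 116.094 = 992.384.
Under uncorrelated errors the observed covariances equal the true-score covariances, so only the own-variance terms attenuate.
True-score variance = [3.5²·0.64 + 2²·14.5²·0.65 + 4.8²·0.56] + 116.094 = 567.392 + 116.094 = 683.486.
Reliability = 683.486 / 992.384 = 0.689.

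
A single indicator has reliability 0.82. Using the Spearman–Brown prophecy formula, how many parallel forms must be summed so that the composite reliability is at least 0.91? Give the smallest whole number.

k ≥ ρ*(1−ρ₁)/(ρ₁(1−ρ*)) = 0.91·0.18 / (0.82·0.09) = 2.220.
Smallest integer k = 3.

3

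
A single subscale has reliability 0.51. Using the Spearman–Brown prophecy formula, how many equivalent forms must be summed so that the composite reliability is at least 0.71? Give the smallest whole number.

k ≥ ρ*(1−ρ₁)/(ρ₁(1−ρ*)) = 0.71·0.49 / (0.51·0.29) = 2.352.
Smallest integer k = 3.

3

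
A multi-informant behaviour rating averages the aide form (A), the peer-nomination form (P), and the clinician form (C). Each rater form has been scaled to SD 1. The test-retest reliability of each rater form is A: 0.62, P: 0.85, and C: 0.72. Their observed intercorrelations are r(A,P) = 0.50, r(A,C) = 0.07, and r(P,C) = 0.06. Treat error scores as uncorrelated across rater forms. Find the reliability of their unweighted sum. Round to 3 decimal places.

0.810

Var(A+P+C) = 3 + 2·[0.50 + 0.07 + 0.06] = 3 + 1.26 = 4.26.
Under uncorrelated errors the observed covariances equal the true-score covariances, so only the own-variance terms attenuate.
True-score variance = [0.62 + 0.85 + 0.72] + 1.26 = 2.19 + 1.26 = 3.45.
Reliability = 3.45 / 4.26 = 0.810.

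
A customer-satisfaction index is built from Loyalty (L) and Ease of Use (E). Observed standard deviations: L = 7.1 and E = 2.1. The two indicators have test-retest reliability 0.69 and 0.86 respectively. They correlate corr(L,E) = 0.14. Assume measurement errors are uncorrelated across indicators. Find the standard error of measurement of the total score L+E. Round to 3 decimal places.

4.030

Var(total) = 54.82 + 4.1748 = 58.9948.
True-score variance = 38.5755 + 4.1748 = 42.7503, so reliability = 0.7246.
Error variance = 58.9948 − 42.7503 = 16.2445; SEM = √16.2445 = 4.030.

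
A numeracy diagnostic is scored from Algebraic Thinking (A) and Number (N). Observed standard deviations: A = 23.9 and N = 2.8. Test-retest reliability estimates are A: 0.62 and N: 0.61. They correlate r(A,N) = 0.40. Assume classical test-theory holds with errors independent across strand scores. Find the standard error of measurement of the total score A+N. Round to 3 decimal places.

Var(total) = 579.05 + 53.536 = 632.586.
True-score variance = 358.933 + 53.536 = 412.469, so reliability = 0.6520.
Error variance = 632.586 − 412.469 = 220.117; SEM = √220.117 = 14.836.

14.836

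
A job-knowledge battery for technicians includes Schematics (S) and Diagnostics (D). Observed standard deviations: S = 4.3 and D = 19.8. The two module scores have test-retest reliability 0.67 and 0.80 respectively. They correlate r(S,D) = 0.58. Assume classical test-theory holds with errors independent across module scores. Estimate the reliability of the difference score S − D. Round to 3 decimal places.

0.729

Var(S−D) = 4.3² + 19.8² − 2·4.3·19.8·0.58 = 410.53 − 98.7624 = 311.768.
With uncorrelated errors the cross-covariances are all true-score covariance, so they carry over unchanged; only the diagonal terms shrink to ρᵢσᵢ².
True-score variance = [4.3²·0.67 + 19.8²·0.80] − 98.7624 = 326.02 − 98.7624 = 227.258.
Reliability = 227.258 / 311.768 = 0.729.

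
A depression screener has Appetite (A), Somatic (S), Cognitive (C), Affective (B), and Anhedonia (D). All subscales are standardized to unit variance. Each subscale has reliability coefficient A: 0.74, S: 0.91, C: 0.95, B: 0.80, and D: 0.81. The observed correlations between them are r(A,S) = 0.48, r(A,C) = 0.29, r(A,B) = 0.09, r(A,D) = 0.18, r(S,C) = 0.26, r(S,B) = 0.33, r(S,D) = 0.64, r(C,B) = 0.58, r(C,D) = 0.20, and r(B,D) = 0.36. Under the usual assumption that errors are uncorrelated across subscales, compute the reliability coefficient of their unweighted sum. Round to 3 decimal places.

0.933

Var(A+S+C+B+D) = 5 + 2·[0.48 + 0.29 + 0.09 + 0.18 + 0.26 + 0.33 + 0.64 + 0.58 + 0.20 + 0.36] = 5 + 6.82 = 11.82.
With uncorrelated errors the cross-covariances are all true-score covariance, so they carry over unchanged; only the diagonal terms shrink to ρᵢσᵢ².
True-score variance = [0.74 + 0.91 + 0.95 + 0.80 + 0.81] + 6.82 = 4.21 + 6.82 = 11.03.
Reliability = 11.03 / 11.82 = 0.933.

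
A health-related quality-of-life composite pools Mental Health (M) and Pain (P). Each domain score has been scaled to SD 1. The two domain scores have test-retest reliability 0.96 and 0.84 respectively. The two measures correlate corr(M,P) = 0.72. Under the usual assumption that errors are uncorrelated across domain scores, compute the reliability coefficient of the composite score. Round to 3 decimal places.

Var(M+P) = 2 + 2·[0.72] = 2 + 1.44 = 3.44.
Because errors are independent across components, Cov(Tᵢ,Tⱼ) = Cov(Xᵢ,Xⱼ); the off-diagonal part of the true-score variance is the same as above.
True-score variance = [0.96 + 0.84] + 1.44 = 1.8 + 1.44 = 3.24.
Reliability = 3.24 / 3.44 = 0.942.

0.942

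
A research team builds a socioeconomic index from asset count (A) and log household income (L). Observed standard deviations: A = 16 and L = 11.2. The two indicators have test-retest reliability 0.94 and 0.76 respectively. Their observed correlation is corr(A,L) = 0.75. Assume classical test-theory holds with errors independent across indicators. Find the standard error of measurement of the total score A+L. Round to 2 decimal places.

Var(total) = 381.44 + 268.8 = 650.24.
True-score variance = 335.974 + 268.8 = 604.774, so reliability = 0.9301.
Error variance = 650.24 − 604.774 = 45.4656; SEM = √45.4656 = 6.74.

6.74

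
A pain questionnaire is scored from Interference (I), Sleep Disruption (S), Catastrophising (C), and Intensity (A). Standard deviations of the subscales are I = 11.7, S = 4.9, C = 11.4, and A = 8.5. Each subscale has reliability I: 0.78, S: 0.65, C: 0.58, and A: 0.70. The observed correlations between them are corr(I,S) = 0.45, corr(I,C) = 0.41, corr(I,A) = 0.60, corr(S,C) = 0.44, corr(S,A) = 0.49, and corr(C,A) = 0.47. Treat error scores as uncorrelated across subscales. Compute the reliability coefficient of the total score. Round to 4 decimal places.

Var(I+S+C+A) = 11.7² + 4.9² + 11.4² + 8.5² + 2·[11.7·4.9·0.45 + 11.7·11.4·0.41 + 11.7·8.5·0.60 + 4.9·11.4·0.44 + 4.9·8.5·0.49 + 11.4·8.5·0.47] = 363.11 + 461.368 = 824.478.
Under uncorrelated errors the observed covariances equal the true-score covariances, so only the own-variance terms attenuate.
True-score variance = [11.7²·0.78 + 4.9²·0.65 + 11.4²·0.58 + 8.5²·0.70] + 461.368 = 248.332 + 461.368 = 709.701.
Reliability = 709.701 / 824.478 = 0.8608.

0.8608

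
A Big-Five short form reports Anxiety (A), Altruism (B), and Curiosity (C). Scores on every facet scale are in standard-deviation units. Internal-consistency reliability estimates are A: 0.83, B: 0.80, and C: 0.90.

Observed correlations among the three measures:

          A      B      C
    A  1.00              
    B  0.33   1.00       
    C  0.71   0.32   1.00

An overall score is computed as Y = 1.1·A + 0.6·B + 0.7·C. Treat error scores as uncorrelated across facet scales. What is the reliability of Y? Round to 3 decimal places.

0.915

Var(Y) = 1.1² + 0.6² + 0.7² + 2·[0.66·0.33 + 0.77·0.71 + 0.42·0.32] = 2.06 + 1.7978 = 3.8578.
With uncorrelated errors the cross-covariances are all true-score covariance, so they carry over unchanged; only the diagonal terms shrink to ρᵢσᵢ².
True-score variance = [1.1²·0.83 + 0.6²·0.80 + 0.7²·0.90] + 1.7978 = 1.7333 + 1.7978 = 3.5311.
Reliability = 3.5311 / 3.8578 = 0.915.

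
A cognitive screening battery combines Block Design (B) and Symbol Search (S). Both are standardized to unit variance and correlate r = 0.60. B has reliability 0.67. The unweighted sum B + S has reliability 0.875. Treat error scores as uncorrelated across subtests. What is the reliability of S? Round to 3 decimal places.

0.930

Var(B+S) = 2 + 2·0.60 = 3.200.
True-score variance = ρ_B + ρ_S + 2·0.60, so 0.875 = (0.67 + ρ_S + 1.20) / 3.200.
ρ_S = 0.875·3.200 − 0.67 − 1.20 = 0.930.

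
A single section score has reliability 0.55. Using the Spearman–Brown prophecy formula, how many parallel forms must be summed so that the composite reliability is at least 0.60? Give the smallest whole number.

2

k ≥ ρ*(1−ρ₁)/(ρ₁(1−ρ*)) = 0.60·0.45 / (0.55·0.40) = 1.227.
Smallest integer k = 2.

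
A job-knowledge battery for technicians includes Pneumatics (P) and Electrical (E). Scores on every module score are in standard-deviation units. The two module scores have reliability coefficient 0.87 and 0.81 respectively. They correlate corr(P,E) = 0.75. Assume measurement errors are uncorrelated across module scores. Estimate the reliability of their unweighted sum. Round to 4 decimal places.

Var(P+E) = 2 + 2·[0.75] = 2 + 1.5 = 3.5.
With uncorrelated errors the cross-covariances are all true-score covariance, so they carry over unchanged; only the diagonal terms shrink to ρᵢσᵢ².
True-score variance = [0.87 + 0.81] + 1.5 = 1.68 + 1.5 = 3.18.
Reliability = 3.18 / 3.5 = 0.9086.

0.9086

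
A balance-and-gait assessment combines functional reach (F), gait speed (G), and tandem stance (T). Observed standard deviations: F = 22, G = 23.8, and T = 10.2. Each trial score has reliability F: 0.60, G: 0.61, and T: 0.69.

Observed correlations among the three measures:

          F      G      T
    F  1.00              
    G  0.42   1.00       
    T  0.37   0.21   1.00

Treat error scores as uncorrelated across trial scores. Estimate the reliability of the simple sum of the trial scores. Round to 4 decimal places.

0.7601

Var(F+G+T) = 22² + 23.8² + 10.2² + 2·[22·23.8·0.42 + 22·10.2·0.37 + 23.8·10.2·0.21] = 1154.48 + 707.839 = 1862.32.
Because errors are independent across components, Cov(Tᵢ,Tⱼ) = Cov(Xᵢ,Xⱼ); the off-diagonal part of the true-score variance is the same as above.
True-score variance = [22²·0.60 + 23.8²·0.61 + 10.2²·0.69] + 707.839 = 707.716 + 707.839 = 1415.56.
Reliability = 1415.56 / 1862.32 = 0.7601.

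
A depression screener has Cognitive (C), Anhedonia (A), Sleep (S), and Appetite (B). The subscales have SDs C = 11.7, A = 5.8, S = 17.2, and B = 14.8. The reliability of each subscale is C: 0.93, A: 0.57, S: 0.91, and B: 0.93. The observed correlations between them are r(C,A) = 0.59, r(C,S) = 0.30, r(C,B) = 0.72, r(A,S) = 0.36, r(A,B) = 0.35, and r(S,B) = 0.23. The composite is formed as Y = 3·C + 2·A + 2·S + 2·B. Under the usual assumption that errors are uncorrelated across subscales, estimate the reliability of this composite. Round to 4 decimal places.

0.9562

Var(Y) = 3²·11.7² + 2²·5.8² + 2²·17.2² + 2²·14.8² + 2·[6·11.7·5.8·0.59 + 6·11.7·17.2·0.30 + 6·11.7·14.8·0.72 + 4·5.8·17.2·0.36 + 4·5.8·14.8·0.35 + 4·17.2·14.8·0.23] = 3426.09 + 3697.07 = 7123.16.
Because errors are independent across components, Cov(Tᵢ,Tⱼ) = Cov(Xᵢ,Xⱼ); the off-diagonal part of the true-score variance is the same as above.
True-score variance = [3²·11.7²·0.93 + 2²·5.8²·0.57 + 2²·17.2²·0.91 + 2²·14.8²·0.93] + 3697.07 = 3114.15 + 3697.07 = 6811.22.
Reliability = 6811.22 / 7123.16 = 0.9562.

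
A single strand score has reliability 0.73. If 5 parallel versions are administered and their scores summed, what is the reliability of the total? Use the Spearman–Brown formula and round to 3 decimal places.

0.931

ρ_k = kρ / (1 + (k−1)ρ) = 5·0.73 / (1 + 4·0.73) = 3.650 / 3.920 = 0.931.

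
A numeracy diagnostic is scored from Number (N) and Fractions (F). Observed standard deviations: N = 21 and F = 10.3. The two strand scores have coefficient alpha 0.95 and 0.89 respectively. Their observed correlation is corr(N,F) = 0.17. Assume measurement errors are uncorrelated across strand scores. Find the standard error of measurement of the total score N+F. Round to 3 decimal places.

5.807

Var(total) = 547.09 + 73.542 = 620.632.
True-score variance = 513.37 + 73.542 = 586.912, so reliability = 0.9457.
Error variance = 620.632 − 586.912 = 33.7199; SEM = √33.7199 = 5.807.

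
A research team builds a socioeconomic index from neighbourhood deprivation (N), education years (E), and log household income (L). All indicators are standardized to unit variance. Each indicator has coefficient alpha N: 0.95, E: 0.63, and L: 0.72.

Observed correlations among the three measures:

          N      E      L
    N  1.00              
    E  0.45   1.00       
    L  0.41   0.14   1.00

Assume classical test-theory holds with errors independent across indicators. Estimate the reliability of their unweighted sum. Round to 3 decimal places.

Var(N+E+L) = 3 + 2·[0.45 + 0.41 + 0.14] = 3 + 2 = 5.
Under uncorrelated errors the observed covariances equal the true-score covariances, so only the own-variance terms attenuate.
True-score variance = [0.95 + 0.63 + 0.72] + 2 = 2.3 + 2 = 4.3.
Reliability = 4.3 / 5 = 0.860.

0.860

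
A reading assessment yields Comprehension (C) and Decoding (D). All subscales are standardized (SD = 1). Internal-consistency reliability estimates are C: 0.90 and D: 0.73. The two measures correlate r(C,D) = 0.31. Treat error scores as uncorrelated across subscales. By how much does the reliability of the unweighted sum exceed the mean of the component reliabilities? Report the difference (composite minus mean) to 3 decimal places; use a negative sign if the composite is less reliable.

0.044

Var(sum) = 2 + 0.62 = 2.62; true-score variance = 1.63 + 0.62 = 2.25; composite reliability = 0.8588.
Mean component reliability = 0.8150.
Difference = 0.8588 − 0.8150 = 0.044.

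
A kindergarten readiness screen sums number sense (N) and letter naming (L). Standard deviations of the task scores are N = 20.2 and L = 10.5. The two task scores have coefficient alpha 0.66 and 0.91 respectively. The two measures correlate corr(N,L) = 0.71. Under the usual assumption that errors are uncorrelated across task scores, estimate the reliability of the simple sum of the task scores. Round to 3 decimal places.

Var(N+L) = 20.2² + 10.5² + 2·[20.2·10.5·0.71] = 518.29 + 301.182 = 819.472.
With uncorrelated errors the cross-covariances are all true-score covariance, so they carry over unchanged; only the diagonal terms shrink to ρᵢσᵢ².
True-score variance = [20.2²·0.66 + 10.5²·0.91] + 301.182 = 369.634 + 301.182 = 670.816.
Reliability = 670.816 / 819.472 = 0.819.

0.819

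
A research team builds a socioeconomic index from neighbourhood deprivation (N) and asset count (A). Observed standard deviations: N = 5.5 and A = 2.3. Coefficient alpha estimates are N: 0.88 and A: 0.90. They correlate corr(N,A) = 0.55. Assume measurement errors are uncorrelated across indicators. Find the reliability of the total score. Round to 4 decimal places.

0.9159

Var(N+A) = 5.5² + 2.3² + 2·[5.5·2.3·0.55] = 35.54 + 13.915 = 49.455.
Because errors are independent across components, Cov(Tᵢ,Tⱼ) = Cov(Xᵢ,Xⱼ); the off-diagonal part of the true-score variance is the same as above.
True-score variance = [5.5²·0.88 + 2.3²·0.90] + 13.915 = 31.381 + 13.915 = 45.296.
Reliability = 45.296 / 49.455 = 0.9159.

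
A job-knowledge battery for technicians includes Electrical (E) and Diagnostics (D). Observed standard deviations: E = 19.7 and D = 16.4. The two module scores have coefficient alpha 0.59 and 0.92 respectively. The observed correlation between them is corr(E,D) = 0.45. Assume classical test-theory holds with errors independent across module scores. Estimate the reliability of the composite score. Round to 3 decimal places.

0.809

Var(E+D) = 19.7² + 16.4² + 2·[19.7·16.4·0.45] = 657.05 + 290.772 = 947.822.
Under uncorrelated errors the observed covariances equal the true-score covariances, so only the own-variance terms attenuate.
True-score variance = [19.7²·0.59 + 16.4²·0.92] + 290.772 = 476.416 + 290.772 = 767.188.
Reliability = 767.188 / 947.822 = 0.809.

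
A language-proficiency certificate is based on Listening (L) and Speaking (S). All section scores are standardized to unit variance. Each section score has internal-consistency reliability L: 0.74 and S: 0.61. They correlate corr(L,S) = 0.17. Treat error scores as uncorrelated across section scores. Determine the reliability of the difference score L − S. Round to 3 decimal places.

0.608

Var(L−S) = 1 + 1 − 2·0.17 = 2 − 0.34 = 1.66.
Because errors are independent across components, Cov(Tᵢ,Tⱼ) = Cov(Xᵢ,Xⱼ); the off-diagonal part of the true-score variance is the same as above.
True-score variance = [0.74 + 0.61] − 0.34 = 1.35 − 0.34 = 1.01.
Reliability = 1.01 / 1.66 = 0.608.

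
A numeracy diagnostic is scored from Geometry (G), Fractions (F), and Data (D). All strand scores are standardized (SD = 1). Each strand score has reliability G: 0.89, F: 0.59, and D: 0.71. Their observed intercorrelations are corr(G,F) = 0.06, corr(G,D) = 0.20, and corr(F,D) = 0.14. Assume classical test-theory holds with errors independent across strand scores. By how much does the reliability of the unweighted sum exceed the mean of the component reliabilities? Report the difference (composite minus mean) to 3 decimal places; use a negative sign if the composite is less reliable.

0.057

Var(sum) = 3 + 0.8 = 3.8; true-score variance = 2.19 + 0.8 = 2.99; composite reliability = 0.7868.
Mean component reliability = 0.7300.
Difference = 0.7868 − 0.7300 = 0.057.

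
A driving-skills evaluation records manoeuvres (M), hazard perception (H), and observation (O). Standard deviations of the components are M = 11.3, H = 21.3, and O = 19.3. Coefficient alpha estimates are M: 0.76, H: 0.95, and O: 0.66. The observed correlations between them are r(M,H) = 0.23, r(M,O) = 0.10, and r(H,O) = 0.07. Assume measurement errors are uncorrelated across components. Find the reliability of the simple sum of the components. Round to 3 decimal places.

Var(M+H+O) = 11.3² + 21.3² + 19.3² + 2·[11.3·21.3·0.23 + 11.3·19.3·0.10 + 21.3·19.3·0.07] = 953.87 + 211.888 = 1165.76.
With uncorrelated errors the cross-covariances are all true-score covariance, so they carry over unchanged; only the diagonal terms shrink to ρᵢσᵢ².
True-score variance = [11.3²·0.76 + 21.3²·0.95 + 19.3²·0.66] + 211.888 = 773.893 + 211.888 = 985.781.
Reliability = 985.781 / 1165.76 = 0.846.

0.846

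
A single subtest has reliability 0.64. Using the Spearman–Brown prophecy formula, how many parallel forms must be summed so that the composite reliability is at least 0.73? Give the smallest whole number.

k ≥ ρ*(1−ρ₁)/(ρ₁(1−ρ*)) = 0.73·0.36 / (0.64·0.27) = 1.521.
Smallest integer k = 2.

2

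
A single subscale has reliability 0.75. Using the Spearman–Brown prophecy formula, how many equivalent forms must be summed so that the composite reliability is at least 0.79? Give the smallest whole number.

k ≥ ρ*(1−ρ₁)/(ρ₁(1−ρ*)) = 0.79·0.25 / (0.75·0.21) = 1.254.
Smallest integer k = 2.

2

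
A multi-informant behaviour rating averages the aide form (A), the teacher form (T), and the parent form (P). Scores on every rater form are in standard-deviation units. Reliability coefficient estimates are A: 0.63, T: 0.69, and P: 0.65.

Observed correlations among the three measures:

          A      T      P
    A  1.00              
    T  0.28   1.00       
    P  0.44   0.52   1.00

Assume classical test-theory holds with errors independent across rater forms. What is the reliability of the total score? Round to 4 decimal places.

Var(A+T+P) = 3 + 2·[0.28 + 0.44 + 0.52] = 3 + 2.48 = 5.48.
Because errors are independent across components, Cov(Tᵢ,Tⱼ) = Cov(Xᵢ,Xⱼ); the off-diagonal part of the true-score variance is the same as above.
True-score variance = [0.63 + 0.69 + 0.65] + 2.48 = 1.97 + 2.48 = 4.45.
Reliability = 4.45 / 5.48 = 0.8120.

0.8120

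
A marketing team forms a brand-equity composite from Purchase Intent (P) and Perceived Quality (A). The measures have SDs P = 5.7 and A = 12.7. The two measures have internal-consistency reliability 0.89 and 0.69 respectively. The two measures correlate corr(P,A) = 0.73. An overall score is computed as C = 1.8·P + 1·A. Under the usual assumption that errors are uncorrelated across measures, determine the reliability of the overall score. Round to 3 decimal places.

Var(C) = 1.8²·5.7² + 12.7² + 2·[1.8·5.7·12.7·0.73] = 266.558 + 190.241 = 456.799.
With uncorrelated errors the cross-covariances are all true-score covariance, so they carry over unchanged; only the diagonal terms shrink to ρᵢσᵢ².
True-score variance = [1.8²·5.7²·0.89 + 12.7²·0.69] + 190.241 = 204.978 + 190.241 = 395.219.
Reliability = 395.219 / 456.799 = 0.865.

0.865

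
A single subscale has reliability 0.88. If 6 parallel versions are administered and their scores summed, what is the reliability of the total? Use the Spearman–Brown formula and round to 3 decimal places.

0.978

ρ_k = kρ / (1 + (k−1)ρ) = 6·0.88 / (1 + 5·0.88) = 5.280 / 5.400 = 0.978.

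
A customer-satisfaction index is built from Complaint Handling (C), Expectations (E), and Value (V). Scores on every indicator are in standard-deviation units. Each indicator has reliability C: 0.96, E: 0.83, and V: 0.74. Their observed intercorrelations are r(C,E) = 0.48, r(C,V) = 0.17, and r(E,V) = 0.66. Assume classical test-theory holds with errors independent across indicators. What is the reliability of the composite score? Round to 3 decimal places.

Var(C+E+V) = 3 + 2·[0.48 + 0.17 + 0.66] = 3 + 2.62 = 5.62.
Because errors are independent across components, Cov(Tᵢ,Tⱼ) = Cov(Xᵢ,Xⱼ); the off-diagonal part of the true-score variance is the same as above.
True-score variance = [0.96 + 0.83 + 0.74] + 2.62 = 2.53 + 2.62 = 5.15.
Reliability = 5.15 / 5.62 = 0.916.

0.916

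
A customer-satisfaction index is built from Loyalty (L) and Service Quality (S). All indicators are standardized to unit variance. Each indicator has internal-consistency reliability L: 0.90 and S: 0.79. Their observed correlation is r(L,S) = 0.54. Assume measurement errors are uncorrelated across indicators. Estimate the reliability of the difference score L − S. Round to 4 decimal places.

Var(L−S) = 1 + 1 − 2·0.54 = 2 − 1.08 = 0.92.
Because errors are independent across components, Cov(Tᵢ,Tⱼ) = Cov(Xᵢ,Xⱼ); the off-diagonal part of the true-score variance is the same as above.
True-score variance = [0.90 + 0.79] − 1.08 = 1.69 − 1.08 = 0.61.
Reliability = 0.61 / 0.92 = 0.6630.

0.6630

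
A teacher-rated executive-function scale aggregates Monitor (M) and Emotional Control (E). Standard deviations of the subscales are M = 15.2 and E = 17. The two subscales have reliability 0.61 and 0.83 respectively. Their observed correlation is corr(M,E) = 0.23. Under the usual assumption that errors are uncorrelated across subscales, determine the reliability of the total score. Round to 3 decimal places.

Var(M+E) = 15.2² + 17² + 2·[15.2·17·0.23] = 520.04 + 118.864 = 638.904.
Because errors are independent across components, Cov(Tᵢ,Tⱼ) = Cov(Xᵢ,Xⱼ); the off-diagonal part of the true-score variance is the same as above.
True-score variance = [15.2²·0.61 + 17²·0.83] + 118.864 = 380.804 + 118.864 = 499.668.
Reliability = 499.668 / 638.904 = 0.782.

0.782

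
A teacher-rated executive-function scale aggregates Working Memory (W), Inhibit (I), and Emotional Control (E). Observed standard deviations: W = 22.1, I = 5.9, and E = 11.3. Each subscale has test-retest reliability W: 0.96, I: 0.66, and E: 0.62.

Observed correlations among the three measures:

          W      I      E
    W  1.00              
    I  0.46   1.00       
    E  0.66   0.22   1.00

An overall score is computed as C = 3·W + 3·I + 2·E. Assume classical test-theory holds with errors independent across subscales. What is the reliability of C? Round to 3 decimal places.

Var(C) = 3²·22.1² + 3²·5.9² + 2²·11.3² + 2·[9·22.1·5.9·0.46 + 6·22.1·11.3·0.66 + 6·5.9·11.3·0.22] = 5219.74 + 3233.5 = 8453.24.
Under uncorrelated errors the observed covariances equal the true-score covariances, so only the own-variance terms attenuate.
True-score variance = [3²·22.1²·0.96 + 3²·5.9²·0.66 + 2²·11.3²·0.62] + 3233.5 = 4743.31 + 3233.5 = 7976.8.
Reliability = 7976.8 / 8453.24 = 0.944.

0.944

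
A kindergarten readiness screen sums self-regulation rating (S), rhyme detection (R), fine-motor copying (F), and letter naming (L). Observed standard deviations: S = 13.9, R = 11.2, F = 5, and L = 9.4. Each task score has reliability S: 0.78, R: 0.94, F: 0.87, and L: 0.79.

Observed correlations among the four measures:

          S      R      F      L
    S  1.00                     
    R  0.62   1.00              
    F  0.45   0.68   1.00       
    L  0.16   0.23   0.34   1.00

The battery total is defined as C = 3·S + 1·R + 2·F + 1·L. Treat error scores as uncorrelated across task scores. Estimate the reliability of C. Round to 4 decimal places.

Var(C) = 3²·13.9² + 11.2² + 2²·5² + 9.4² + 2·[3·13.9·11.2·0.62 + 6·13.9·5·0.45 + 3·13.9·9.4·0.16 + 2·11.2·5·0.68 + 11.2·9.4·0.23 + 2·5·9.4·0.34] = 2052.69 + 1344.53 = 3397.22.
Under uncorrelated errors the observed covariances equal the true-score covariances, so only the own-variance terms attenuate.
True-score variance = [3²·13.9²·0.78 + 11.2²·0.94 + 2²·5²·0.87 + 9.4²·0.79] + 1344.53 = 1631.05 + 1344.53 = 2975.58.
Reliability = 2975.58 / 3397.22 = 0.8759.

0.8759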